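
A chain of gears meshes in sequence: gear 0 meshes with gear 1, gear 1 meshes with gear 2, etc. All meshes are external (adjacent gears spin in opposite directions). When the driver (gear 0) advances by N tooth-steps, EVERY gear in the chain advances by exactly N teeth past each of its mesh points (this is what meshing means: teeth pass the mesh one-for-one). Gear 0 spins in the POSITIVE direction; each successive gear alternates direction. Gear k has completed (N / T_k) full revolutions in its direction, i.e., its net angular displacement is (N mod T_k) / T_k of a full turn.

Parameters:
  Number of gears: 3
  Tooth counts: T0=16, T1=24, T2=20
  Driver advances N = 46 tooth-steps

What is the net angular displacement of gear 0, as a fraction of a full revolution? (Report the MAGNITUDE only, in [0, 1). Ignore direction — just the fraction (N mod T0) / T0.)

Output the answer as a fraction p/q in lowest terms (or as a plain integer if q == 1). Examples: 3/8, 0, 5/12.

Answer: 7/8

Derivation:
Chain of 3 gears, tooth counts: [16, 24, 20]
  gear 0: T0=16, direction=positive, advance = 46 mod 16 = 14 teeth = 14/16 turn
  gear 1: T1=24, direction=negative, advance = 46 mod 24 = 22 teeth = 22/24 turn
  gear 2: T2=20, direction=positive, advance = 46 mod 20 = 6 teeth = 6/20 turn
Gear 0: 46 mod 16 = 14
Fraction = 14 / 16 = 7/8 (gcd(14,16)=2) = 7/8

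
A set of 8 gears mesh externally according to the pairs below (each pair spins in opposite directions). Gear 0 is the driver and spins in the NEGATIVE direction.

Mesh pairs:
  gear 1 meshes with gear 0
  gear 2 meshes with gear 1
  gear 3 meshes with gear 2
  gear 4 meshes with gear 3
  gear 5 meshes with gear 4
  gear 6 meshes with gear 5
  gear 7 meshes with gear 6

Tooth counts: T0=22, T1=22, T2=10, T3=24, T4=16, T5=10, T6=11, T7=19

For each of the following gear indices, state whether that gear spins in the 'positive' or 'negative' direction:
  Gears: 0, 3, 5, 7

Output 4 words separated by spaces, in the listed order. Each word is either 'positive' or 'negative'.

Gear 0 (driver): negative (depth 0)
  gear 1: meshes with gear 0 -> depth 1 -> positive (opposite of gear 0)
  gear 2: meshes with gear 1 -> depth 2 -> negative (opposite of gear 1)
  gear 3: meshes with gear 2 -> depth 3 -> positive (opposite of gear 2)
  gear 4: meshes with gear 3 -> depth 4 -> negative (opposite of gear 3)
  gear 5: meshes with gear 4 -> depth 5 -> positive (opposite of gear 4)
  gear 6: meshes with gear 5 -> depth 6 -> negative (opposite of gear 5)
  gear 7: meshes with gear 6 -> depth 7 -> positive (opposite of gear 6)
Queried indices 0, 3, 5, 7 -> negative, positive, positive, positive

Answer: negative positive positive positive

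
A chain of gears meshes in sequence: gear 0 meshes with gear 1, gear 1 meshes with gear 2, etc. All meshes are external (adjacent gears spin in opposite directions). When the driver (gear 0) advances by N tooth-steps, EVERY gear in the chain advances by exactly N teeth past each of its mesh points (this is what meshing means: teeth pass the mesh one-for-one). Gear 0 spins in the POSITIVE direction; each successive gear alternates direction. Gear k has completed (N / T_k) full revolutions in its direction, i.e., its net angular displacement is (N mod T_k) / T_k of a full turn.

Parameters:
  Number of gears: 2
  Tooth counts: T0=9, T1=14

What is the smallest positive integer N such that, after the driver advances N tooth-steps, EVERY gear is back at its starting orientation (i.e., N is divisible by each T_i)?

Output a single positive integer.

Gear k returns to start when N is a multiple of T_k.
All gears at start simultaneously when N is a common multiple of [9, 14]; the smallest such N is lcm(9, 14).
Start: lcm = T0 = 9
Fold in T1=14: gcd(9, 14) = 1; lcm(9, 14) = 9 * 14 / 1 = 126 / 1 = 126
Full cycle length = 126

Answer: 126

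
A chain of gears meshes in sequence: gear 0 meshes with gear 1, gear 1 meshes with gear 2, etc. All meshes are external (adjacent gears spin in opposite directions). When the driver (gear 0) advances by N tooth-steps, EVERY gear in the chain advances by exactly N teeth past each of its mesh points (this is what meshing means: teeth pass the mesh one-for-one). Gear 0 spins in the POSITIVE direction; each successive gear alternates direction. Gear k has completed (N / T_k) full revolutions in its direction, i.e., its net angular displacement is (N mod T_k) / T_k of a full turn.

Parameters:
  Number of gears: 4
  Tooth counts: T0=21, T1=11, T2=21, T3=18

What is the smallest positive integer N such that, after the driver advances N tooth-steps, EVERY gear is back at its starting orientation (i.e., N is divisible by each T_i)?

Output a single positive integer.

Gear k returns to start when N is a multiple of T_k.
All gears at start simultaneously when N is a common multiple of [21, 11, 21, 18]; the smallest such N is lcm(21, 11, 21, 18).
Start: lcm = T0 = 21
Fold in T1=11: gcd(21, 11) = 1; lcm(21, 11) = 21 * 11 / 1 = 231 / 1 = 231
Fold in T2=21: gcd(231, 21) = 21; lcm(231, 21) = 231 * 21 / 21 = 4851 / 21 = 231
Fold in T3=18: gcd(231, 18) = 3; lcm(231, 18) = 231 * 18 / 3 = 4158 / 3 = 1386
Full cycle length = 1386

Answer: 1386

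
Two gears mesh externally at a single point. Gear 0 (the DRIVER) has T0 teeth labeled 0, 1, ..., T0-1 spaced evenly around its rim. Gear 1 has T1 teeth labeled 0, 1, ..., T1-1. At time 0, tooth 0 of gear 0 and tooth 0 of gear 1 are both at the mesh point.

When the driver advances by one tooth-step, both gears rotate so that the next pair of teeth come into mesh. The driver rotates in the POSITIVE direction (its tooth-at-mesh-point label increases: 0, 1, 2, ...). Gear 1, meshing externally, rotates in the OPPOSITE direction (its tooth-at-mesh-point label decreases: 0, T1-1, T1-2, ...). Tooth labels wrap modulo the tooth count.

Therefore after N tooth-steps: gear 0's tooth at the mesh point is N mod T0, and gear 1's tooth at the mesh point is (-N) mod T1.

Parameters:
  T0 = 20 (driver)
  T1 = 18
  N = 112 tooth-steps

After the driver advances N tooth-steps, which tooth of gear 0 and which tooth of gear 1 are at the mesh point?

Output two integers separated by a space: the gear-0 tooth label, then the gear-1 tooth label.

Answer: 12 14

Derivation:
Gear 0 (driver, T0=20): tooth at mesh = N mod T0
  112 = 5 * 20 + 12, so 112 mod 20 = 12
  gear 0 tooth = 12
Gear 1 (driven, T1=18): tooth at mesh = (-N) mod T1
  112 = 6 * 18 + 4, so 112 mod 18 = 4
  (-112) mod 18 = (-4) mod 18 = 18 - 4 = 14
Mesh after 112 steps: gear-0 tooth 12 meets gear-1 tooth 14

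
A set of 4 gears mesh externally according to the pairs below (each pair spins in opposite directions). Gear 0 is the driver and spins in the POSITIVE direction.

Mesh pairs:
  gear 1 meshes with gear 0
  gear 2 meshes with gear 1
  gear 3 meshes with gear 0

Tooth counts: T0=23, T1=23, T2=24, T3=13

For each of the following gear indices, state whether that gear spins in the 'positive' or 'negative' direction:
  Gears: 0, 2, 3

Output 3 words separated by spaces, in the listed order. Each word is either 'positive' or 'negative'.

Answer: positive positive negative

Derivation:
Gear 0 (driver): positive (depth 0)
  gear 1: meshes with gear 0 -> depth 1 -> negative (opposite of gear 0)
  gear 2: meshes with gear 1 -> depth 2 -> positive (opposite of gear 1)
  gear 3: meshes with gear 0 -> depth 1 -> negative (opposite of gear 0)
Queried indices 0, 2, 3 -> positive, positive, negative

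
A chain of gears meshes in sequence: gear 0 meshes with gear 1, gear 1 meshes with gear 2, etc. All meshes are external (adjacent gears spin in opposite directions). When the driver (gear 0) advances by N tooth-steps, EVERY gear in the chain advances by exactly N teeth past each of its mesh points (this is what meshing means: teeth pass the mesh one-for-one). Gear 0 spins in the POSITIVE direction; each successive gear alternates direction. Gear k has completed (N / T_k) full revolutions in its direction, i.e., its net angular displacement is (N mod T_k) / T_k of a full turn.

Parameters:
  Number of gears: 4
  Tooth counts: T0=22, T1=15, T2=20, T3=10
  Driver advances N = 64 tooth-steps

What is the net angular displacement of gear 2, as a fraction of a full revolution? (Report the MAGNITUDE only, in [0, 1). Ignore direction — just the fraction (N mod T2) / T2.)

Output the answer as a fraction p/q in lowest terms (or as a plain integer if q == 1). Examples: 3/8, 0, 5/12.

Chain of 4 gears, tooth counts: [22, 15, 20, 10]
  gear 0: T0=22, direction=positive, advance = 64 mod 22 = 20 teeth = 20/22 turn
  gear 1: T1=15, direction=negative, advance = 64 mod 15 = 4 teeth = 4/15 turn
  gear 2: T2=20, direction=positive, advance = 64 mod 20 = 4 teeth = 4/20 turn
  gear 3: T3=10, direction=negative, advance = 64 mod 10 = 4 teeth = 4/10 turn
Gear 2: 64 mod 20 = 4
Fraction = 4 / 20 = 1/5 (gcd(4,20)=4) = 1/5

Answer: 1/5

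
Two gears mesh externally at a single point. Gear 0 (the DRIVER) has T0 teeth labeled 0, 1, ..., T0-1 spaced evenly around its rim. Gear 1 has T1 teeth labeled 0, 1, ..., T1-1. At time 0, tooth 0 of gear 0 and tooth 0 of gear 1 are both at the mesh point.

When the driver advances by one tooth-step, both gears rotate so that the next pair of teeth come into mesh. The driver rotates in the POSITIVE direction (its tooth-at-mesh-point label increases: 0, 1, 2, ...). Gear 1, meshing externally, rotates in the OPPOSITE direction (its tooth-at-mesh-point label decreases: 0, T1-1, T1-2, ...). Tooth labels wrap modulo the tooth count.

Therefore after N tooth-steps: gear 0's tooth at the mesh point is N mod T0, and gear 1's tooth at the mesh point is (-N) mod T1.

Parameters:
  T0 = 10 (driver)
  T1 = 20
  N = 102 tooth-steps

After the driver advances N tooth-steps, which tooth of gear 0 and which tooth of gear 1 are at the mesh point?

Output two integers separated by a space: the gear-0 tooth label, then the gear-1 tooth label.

Answer: 2 18

Derivation:
Gear 0 (driver, T0=10): tooth at mesh = N mod T0
  102 = 10 * 10 + 2, so 102 mod 10 = 2
  gear 0 tooth = 2
Gear 1 (driven, T1=20): tooth at mesh = (-N) mod T1
  102 = 5 * 20 + 2, so 102 mod 20 = 2
  (-102) mod 20 = (-2) mod 20 = 20 - 2 = 18
Mesh after 102 steps: gear-0 tooth 2 meets gear-1 tooth 18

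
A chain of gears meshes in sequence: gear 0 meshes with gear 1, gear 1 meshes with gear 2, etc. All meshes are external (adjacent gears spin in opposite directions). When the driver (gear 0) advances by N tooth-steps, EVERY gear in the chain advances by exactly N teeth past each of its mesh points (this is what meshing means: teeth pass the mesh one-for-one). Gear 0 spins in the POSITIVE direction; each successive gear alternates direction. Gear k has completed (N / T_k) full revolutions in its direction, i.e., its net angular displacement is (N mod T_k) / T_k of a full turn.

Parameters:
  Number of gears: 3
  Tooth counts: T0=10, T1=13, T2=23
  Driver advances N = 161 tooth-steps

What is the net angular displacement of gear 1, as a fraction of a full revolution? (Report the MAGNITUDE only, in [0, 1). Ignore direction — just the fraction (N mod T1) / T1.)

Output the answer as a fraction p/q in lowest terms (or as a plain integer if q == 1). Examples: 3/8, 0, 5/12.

Answer: 5/13

Derivation:
Chain of 3 gears, tooth counts: [10, 13, 23]
  gear 0: T0=10, direction=positive, advance = 161 mod 10 = 1 teeth = 1/10 turn
  gear 1: T1=13, direction=negative, advance = 161 mod 13 = 5 teeth = 5/13 turn
  gear 2: T2=23, direction=positive, advance = 161 mod 23 = 0 teeth = 0/23 turn
Gear 1: 161 mod 13 = 5
Fraction = 5 / 13 = 5/13 (gcd(5,13)=1) = 5/13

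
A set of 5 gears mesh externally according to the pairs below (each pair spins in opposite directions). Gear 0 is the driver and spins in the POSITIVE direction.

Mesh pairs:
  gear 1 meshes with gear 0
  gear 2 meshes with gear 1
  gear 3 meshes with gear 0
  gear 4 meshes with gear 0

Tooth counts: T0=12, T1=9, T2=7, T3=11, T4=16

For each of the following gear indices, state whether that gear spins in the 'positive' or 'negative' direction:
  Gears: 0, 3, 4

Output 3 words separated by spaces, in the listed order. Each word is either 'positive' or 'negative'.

Gear 0 (driver): positive (depth 0)
  gear 1: meshes with gear 0 -> depth 1 -> negative (opposite of gear 0)
  gear 2: meshes with gear 1 -> depth 2 -> positive (opposite of gear 1)
  gear 3: meshes with gear 0 -> depth 1 -> negative (opposite of gear 0)
  gear 4: meshes with gear 0 -> depth 1 -> negative (opposite of gear 0)
Queried indices 0, 3, 4 -> positive, negative, negative

Answer: positive negative negative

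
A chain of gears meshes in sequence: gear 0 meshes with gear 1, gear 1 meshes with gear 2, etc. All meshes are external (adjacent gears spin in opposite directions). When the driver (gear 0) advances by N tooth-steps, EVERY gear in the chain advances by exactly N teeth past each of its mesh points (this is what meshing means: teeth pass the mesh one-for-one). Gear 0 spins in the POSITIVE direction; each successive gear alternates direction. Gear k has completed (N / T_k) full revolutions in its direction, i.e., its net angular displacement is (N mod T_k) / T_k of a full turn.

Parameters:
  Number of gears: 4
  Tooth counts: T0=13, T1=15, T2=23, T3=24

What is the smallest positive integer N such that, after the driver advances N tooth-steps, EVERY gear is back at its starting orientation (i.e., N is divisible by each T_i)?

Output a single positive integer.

Gear k returns to start when N is a multiple of T_k.
All gears at start simultaneously when N is a common multiple of [13, 15, 23, 24]; the smallest such N is lcm(13, 15, 23, 24).
Start: lcm = T0 = 13
Fold in T1=15: gcd(13, 15) = 1; lcm(13, 15) = 13 * 15 / 1 = 195 / 1 = 195
Fold in T2=23: gcd(195, 23) = 1; lcm(195, 23) = 195 * 23 / 1 = 4485 / 1 = 4485
Fold in T3=24: gcd(4485, 24) = 3; lcm(4485, 24) = 4485 * 24 / 3 = 107640 / 3 = 35880
Full cycle length = 35880

Answer: 35880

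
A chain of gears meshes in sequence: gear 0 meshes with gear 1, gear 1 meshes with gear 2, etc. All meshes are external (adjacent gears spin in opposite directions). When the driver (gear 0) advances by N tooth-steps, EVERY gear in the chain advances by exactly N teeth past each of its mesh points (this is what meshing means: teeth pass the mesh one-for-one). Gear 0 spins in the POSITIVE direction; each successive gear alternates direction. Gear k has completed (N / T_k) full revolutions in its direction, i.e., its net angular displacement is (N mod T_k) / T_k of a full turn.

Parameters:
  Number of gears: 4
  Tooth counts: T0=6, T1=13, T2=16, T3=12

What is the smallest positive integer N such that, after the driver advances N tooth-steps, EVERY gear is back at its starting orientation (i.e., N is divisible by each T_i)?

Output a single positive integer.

Gear k returns to start when N is a multiple of T_k.
All gears at start simultaneously when N is a common multiple of [6, 13, 16, 12]; the smallest such N is lcm(6, 13, 16, 12).
Start: lcm = T0 = 6
Fold in T1=13: gcd(6, 13) = 1; lcm(6, 13) = 6 * 13 / 1 = 78 / 1 = 78
Fold in T2=16: gcd(78, 16) = 2; lcm(78, 16) = 78 * 16 / 2 = 1248 / 2 = 624
Fold in T3=12: gcd(624, 12) = 12; lcm(624, 12) = 624 * 12 / 12 = 7488 / 12 = 624
Full cycle length = 624

Answer: 624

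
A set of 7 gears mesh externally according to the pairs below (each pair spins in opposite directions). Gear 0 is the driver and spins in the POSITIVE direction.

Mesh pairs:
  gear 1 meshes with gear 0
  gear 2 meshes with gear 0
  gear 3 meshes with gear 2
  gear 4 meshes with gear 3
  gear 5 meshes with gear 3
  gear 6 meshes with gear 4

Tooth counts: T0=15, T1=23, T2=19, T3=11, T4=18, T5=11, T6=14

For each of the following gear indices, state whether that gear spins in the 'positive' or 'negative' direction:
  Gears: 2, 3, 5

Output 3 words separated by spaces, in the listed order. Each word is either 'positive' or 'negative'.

Gear 0 (driver): positive (depth 0)
  gear 1: meshes with gear 0 -> depth 1 -> negative (opposite of gear 0)
  gear 2: meshes with gear 0 -> depth 1 -> negative (opposite of gear 0)
  gear 3: meshes with gear 2 -> depth 2 -> positive (opposite of gear 2)
  gear 4: meshes with gear 3 -> depth 3 -> negative (opposite of gear 3)
  gear 5: meshes with gear 3 -> depth 3 -> negative (opposite of gear 3)
  gear 6: meshes with gear 4 -> depth 4 -> positive (opposite of gear 4)
Queried indices 2, 3, 5 -> negative, positive, negative

Answer: negative positive negative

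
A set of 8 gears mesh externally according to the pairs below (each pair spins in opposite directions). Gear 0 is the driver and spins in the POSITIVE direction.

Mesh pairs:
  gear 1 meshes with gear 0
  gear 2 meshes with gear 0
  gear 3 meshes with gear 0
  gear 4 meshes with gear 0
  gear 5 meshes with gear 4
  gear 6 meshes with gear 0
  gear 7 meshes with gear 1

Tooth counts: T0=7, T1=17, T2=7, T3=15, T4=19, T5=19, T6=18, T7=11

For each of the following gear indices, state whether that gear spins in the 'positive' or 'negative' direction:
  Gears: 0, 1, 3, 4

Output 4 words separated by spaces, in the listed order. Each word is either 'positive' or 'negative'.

Gear 0 (driver): positive (depth 0)
  gear 1: meshes with gear 0 -> depth 1 -> negative (opposite of gear 0)
  gear 2: meshes with gear 0 -> depth 1 -> negative (opposite of gear 0)
  gear 3: meshes with gear 0 -> depth 1 -> negative (opposite of gear 0)
  gear 4: meshes with gear 0 -> depth 1 -> negative (opposite of gear 0)
  gear 5: meshes with gear 4 -> depth 2 -> positive (opposite of gear 4)
  gear 6: meshes with gear 0 -> depth 1 -> negative (opposite of gear 0)
  gear 7: meshes with gear 1 -> depth 2 -> positive (opposite of gear 1)
Queried indices 0, 1, 3, 4 -> positive, negative, negative, negative

Answer: positive negative negative negative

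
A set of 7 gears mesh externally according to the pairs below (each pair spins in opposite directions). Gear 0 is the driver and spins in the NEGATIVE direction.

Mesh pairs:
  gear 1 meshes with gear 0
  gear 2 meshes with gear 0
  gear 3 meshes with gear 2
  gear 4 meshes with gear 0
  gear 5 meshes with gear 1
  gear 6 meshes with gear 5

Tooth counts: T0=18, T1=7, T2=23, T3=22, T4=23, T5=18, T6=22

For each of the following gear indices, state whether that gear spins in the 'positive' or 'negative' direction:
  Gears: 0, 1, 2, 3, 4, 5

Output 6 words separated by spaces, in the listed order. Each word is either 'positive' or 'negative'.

Answer: negative positive positive negative positive negative

Derivation:
Gear 0 (driver): negative (depth 0)
  gear 1: meshes with gear 0 -> depth 1 -> positive (opposite of gear 0)
  gear 2: meshes with gear 0 -> depth 1 -> positive (opposite of gear 0)
  gear 3: meshes with gear 2 -> depth 2 -> negative (opposite of gear 2)
  gear 4: meshes with gear 0 -> depth 1 -> positive (opposite of gear 0)
  gear 5: meshes with gear 1 -> depth 2 -> negative (opposite of gear 1)
  gear 6: meshes with gear 5 -> depth 3 -> positive (opposite of gear 5)
Queried indices 0, 1, 2, 3, 4, 5 -> negative, positive, positive, negative, positive, negative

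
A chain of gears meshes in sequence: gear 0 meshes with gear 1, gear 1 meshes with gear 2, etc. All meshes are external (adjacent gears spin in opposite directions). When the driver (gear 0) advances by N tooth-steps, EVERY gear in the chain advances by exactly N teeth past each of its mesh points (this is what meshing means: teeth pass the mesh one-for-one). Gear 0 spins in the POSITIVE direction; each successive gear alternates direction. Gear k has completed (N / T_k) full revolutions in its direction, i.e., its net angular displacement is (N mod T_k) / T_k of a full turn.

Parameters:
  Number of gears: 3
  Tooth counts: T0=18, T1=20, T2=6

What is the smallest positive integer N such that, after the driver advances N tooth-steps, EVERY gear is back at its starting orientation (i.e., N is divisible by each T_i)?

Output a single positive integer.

Answer: 180

Derivation:
Gear k returns to start when N is a multiple of T_k.
All gears at start simultaneously when N is a common multiple of [18, 20, 6]; the smallest such N is lcm(18, 20, 6).
Start: lcm = T0 = 18
Fold in T1=20: gcd(18, 20) = 2; lcm(18, 20) = 18 * 20 / 2 = 360 / 2 = 180
Fold in T2=6: gcd(180, 6) = 6; lcm(180, 6) = 180 * 6 / 6 = 1080 / 6 = 180
Full cycle length = 180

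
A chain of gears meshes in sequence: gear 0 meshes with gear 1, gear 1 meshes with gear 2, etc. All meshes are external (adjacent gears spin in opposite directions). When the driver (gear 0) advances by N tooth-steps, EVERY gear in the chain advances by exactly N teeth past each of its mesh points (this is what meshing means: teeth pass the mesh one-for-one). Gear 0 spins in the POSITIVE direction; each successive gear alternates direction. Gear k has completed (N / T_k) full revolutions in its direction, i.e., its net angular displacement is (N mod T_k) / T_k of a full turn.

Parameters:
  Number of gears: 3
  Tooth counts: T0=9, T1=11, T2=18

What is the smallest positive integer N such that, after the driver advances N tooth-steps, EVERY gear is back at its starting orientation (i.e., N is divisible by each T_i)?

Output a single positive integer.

Gear k returns to start when N is a multiple of T_k.
All gears at start simultaneously when N is a common multiple of [9, 11, 18]; the smallest such N is lcm(9, 11, 18).
Start: lcm = T0 = 9
Fold in T1=11: gcd(9, 11) = 1; lcm(9, 11) = 9 * 11 / 1 = 99 / 1 = 99
Fold in T2=18: gcd(99, 18) = 9; lcm(99, 18) = 99 * 18 / 9 = 1782 / 9 = 198
Full cycle length = 198

Answer: 198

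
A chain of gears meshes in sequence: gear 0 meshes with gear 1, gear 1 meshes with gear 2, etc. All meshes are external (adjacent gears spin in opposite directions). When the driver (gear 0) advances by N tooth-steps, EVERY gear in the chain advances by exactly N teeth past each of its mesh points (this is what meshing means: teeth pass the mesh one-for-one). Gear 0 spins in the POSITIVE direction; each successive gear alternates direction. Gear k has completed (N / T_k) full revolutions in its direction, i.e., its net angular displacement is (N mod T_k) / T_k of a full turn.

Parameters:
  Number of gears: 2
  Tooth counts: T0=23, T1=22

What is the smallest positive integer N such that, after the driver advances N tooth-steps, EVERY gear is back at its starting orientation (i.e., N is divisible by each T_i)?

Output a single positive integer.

Gear k returns to start when N is a multiple of T_k.
All gears at start simultaneously when N is a common multiple of [23, 22]; the smallest such N is lcm(23, 22).
Start: lcm = T0 = 23
Fold in T1=22: gcd(23, 22) = 1; lcm(23, 22) = 23 * 22 / 1 = 506 / 1 = 506
Full cycle length = 506

Answer: 506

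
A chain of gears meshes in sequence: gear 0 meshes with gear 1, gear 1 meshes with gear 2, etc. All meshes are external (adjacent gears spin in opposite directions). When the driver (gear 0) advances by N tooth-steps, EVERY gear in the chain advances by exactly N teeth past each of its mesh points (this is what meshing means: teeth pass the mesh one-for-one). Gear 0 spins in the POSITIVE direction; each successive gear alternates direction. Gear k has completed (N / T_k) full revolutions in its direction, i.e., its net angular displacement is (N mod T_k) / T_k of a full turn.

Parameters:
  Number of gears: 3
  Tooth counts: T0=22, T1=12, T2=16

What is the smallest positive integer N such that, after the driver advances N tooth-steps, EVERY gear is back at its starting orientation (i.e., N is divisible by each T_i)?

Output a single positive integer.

Gear k returns to start when N is a multiple of T_k.
All gears at start simultaneously when N is a common multiple of [22, 12, 16]; the smallest such N is lcm(22, 12, 16).
Start: lcm = T0 = 22
Fold in T1=12: gcd(22, 12) = 2; lcm(22, 12) = 22 * 12 / 2 = 264 / 2 = 132
Fold in T2=16: gcd(132, 16) = 4; lcm(132, 16) = 132 * 16 / 4 = 2112 / 4 = 528
Full cycle length = 528

Answer: 528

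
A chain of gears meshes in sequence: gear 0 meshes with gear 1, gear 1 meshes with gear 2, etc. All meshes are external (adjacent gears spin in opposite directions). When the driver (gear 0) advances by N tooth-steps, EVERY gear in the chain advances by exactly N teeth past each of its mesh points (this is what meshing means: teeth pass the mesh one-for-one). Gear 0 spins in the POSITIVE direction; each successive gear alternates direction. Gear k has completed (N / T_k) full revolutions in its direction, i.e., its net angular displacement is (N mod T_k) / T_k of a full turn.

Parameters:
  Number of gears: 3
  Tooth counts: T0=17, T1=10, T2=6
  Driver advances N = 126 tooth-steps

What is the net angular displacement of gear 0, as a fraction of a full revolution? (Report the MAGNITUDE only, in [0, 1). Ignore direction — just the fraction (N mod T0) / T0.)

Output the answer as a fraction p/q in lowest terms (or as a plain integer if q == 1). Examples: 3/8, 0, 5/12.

Answer: 7/17

Derivation:
Chain of 3 gears, tooth counts: [17, 10, 6]
  gear 0: T0=17, direction=positive, advance = 126 mod 17 = 7 teeth = 7/17 turn
  gear 1: T1=10, direction=negative, advance = 126 mod 10 = 6 teeth = 6/10 turn
  gear 2: T2=6, direction=positive, advance = 126 mod 6 = 0 teeth = 0/6 turn
Gear 0: 126 mod 17 = 7
Fraction = 7 / 17 = 7/17 (gcd(7,17)=1) = 7/17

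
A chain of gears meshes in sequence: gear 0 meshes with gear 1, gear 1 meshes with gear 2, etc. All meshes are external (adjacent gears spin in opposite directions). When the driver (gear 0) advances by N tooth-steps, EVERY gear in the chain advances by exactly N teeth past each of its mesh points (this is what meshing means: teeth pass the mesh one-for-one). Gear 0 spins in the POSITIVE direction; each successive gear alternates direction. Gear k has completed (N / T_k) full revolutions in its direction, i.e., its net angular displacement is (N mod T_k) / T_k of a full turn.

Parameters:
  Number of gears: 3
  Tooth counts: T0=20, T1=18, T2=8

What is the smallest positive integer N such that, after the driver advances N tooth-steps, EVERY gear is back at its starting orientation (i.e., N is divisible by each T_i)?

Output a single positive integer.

Gear k returns to start when N is a multiple of T_k.
All gears at start simultaneously when N is a common multiple of [20, 18, 8]; the smallest such N is lcm(20, 18, 8).
Start: lcm = T0 = 20
Fold in T1=18: gcd(20, 18) = 2; lcm(20, 18) = 20 * 18 / 2 = 360 / 2 = 180
Fold in T2=8: gcd(180, 8) = 4; lcm(180, 8) = 180 * 8 / 4 = 1440 / 4 = 360
Full cycle length = 360

Answer: 360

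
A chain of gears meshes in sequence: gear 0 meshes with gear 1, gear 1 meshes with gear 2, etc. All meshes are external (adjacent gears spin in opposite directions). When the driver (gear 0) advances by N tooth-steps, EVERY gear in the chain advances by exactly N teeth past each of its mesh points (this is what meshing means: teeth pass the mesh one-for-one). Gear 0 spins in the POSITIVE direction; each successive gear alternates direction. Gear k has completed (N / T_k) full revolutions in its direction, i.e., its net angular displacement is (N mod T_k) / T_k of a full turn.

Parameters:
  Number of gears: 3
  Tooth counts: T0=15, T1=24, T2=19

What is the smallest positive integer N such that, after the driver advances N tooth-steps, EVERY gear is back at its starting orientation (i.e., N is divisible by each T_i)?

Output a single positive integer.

Gear k returns to start when N is a multiple of T_k.
All gears at start simultaneously when N is a common multiple of [15, 24, 19]; the smallest such N is lcm(15, 24, 19).
Start: lcm = T0 = 15
Fold in T1=24: gcd(15, 24) = 3; lcm(15, 24) = 15 * 24 / 3 = 360 / 3 = 120
Fold in T2=19: gcd(120, 19) = 1; lcm(120, 19) = 120 * 19 / 1 = 2280 / 1 = 2280
Full cycle length = 2280

Answer: 2280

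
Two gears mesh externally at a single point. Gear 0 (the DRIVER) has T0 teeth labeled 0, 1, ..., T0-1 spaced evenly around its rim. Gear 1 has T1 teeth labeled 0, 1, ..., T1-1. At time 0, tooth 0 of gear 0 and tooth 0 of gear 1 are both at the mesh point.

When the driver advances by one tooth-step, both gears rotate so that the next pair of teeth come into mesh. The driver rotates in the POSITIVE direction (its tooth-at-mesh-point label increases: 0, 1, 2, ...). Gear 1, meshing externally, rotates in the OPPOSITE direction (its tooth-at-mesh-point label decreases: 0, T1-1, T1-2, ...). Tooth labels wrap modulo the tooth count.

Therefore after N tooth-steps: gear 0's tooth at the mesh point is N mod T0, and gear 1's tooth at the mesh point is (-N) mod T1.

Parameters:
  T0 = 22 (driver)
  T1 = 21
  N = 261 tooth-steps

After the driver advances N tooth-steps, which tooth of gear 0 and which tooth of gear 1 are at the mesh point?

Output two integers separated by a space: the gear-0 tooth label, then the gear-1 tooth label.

Gear 0 (driver, T0=22): tooth at mesh = N mod T0
  261 = 11 * 22 + 19, so 261 mod 22 = 19
  gear 0 tooth = 19
Gear 1 (driven, T1=21): tooth at mesh = (-N) mod T1
  261 = 12 * 21 + 9, so 261 mod 21 = 9
  (-261) mod 21 = (-9) mod 21 = 21 - 9 = 12
Mesh after 261 steps: gear-0 tooth 19 meets gear-1 tooth 12

Answer: 19 12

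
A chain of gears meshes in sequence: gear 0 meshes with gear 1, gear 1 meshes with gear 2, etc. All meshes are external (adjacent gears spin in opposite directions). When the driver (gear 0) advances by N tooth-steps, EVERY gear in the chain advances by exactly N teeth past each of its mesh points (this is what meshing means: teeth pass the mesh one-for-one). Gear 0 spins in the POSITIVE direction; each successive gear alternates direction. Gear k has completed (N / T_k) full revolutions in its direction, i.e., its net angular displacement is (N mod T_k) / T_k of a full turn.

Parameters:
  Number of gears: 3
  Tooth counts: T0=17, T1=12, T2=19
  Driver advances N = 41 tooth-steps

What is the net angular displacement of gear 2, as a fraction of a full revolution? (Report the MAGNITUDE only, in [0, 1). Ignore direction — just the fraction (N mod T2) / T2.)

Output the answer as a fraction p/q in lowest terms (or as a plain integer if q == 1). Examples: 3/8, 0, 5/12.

Chain of 3 gears, tooth counts: [17, 12, 19]
  gear 0: T0=17, direction=positive, advance = 41 mod 17 = 7 teeth = 7/17 turn
  gear 1: T1=12, direction=negative, advance = 41 mod 12 = 5 teeth = 5/12 turn
  gear 2: T2=19, direction=positive, advance = 41 mod 19 = 3 teeth = 3/19 turn
Gear 2: 41 mod 19 = 3
Fraction = 3 / 19 = 3/19 (gcd(3,19)=1) = 3/19

Answer: 3/19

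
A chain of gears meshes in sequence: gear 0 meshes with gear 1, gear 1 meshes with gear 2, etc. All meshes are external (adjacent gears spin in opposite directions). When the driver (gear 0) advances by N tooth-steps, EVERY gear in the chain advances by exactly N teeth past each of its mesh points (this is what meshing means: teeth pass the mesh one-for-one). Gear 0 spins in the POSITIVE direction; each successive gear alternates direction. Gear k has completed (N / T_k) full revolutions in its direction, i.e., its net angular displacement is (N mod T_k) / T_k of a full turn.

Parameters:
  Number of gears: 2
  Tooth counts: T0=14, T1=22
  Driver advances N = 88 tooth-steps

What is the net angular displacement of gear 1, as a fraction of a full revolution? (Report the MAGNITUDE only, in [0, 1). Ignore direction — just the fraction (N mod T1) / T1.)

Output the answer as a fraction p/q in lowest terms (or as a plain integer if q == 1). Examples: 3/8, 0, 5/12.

Answer: 0

Derivation:
Chain of 2 gears, tooth counts: [14, 22]
  gear 0: T0=14, direction=positive, advance = 88 mod 14 = 4 teeth = 4/14 turn
  gear 1: T1=22, direction=negative, advance = 88 mod 22 = 0 teeth = 0/22 turn
Gear 1: 88 mod 22 = 0
Fraction = 0 / 22 = 0/1 (gcd(0,22)=22) = 0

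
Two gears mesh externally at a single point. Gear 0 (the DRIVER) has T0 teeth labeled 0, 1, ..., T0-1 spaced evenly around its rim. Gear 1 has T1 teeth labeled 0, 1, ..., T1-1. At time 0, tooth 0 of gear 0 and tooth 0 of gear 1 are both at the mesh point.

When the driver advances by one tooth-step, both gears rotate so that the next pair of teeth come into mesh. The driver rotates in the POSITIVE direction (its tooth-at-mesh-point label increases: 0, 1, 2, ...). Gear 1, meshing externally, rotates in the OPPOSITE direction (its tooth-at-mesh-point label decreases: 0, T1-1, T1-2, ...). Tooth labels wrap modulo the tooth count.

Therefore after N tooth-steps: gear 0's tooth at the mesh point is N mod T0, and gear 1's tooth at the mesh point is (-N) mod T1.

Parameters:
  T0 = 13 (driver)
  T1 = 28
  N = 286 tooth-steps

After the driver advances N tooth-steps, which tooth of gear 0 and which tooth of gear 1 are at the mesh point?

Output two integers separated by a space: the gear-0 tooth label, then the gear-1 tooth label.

Answer: 0 22

Derivation:
Gear 0 (driver, T0=13): tooth at mesh = N mod T0
  286 = 22 * 13 + 0, so 286 mod 13 = 0
  gear 0 tooth = 0
Gear 1 (driven, T1=28): tooth at mesh = (-N) mod T1
  286 = 10 * 28 + 6, so 286 mod 28 = 6
  (-286) mod 28 = (-6) mod 28 = 28 - 6 = 22
Mesh after 286 steps: gear-0 tooth 0 meets gear-1 tooth 22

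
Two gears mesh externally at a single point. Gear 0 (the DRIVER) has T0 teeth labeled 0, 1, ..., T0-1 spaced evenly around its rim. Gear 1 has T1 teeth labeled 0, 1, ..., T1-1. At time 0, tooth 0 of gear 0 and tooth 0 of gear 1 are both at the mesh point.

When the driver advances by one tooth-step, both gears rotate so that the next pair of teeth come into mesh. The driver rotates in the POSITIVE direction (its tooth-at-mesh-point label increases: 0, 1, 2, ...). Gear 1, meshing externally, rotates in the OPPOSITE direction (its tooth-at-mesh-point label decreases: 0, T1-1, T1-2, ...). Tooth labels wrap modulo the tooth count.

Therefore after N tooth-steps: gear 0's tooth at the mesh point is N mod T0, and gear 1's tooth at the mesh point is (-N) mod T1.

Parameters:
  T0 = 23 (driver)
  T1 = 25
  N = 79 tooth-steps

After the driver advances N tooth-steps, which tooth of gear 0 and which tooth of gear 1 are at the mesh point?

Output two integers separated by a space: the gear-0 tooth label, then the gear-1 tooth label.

Gear 0 (driver, T0=23): tooth at mesh = N mod T0
  79 = 3 * 23 + 10, so 79 mod 23 = 10
  gear 0 tooth = 10
Gear 1 (driven, T1=25): tooth at mesh = (-N) mod T1
  79 = 3 * 25 + 4, so 79 mod 25 = 4
  (-79) mod 25 = (-4) mod 25 = 25 - 4 = 21
Mesh after 79 steps: gear-0 tooth 10 meets gear-1 tooth 21

Answer: 10 21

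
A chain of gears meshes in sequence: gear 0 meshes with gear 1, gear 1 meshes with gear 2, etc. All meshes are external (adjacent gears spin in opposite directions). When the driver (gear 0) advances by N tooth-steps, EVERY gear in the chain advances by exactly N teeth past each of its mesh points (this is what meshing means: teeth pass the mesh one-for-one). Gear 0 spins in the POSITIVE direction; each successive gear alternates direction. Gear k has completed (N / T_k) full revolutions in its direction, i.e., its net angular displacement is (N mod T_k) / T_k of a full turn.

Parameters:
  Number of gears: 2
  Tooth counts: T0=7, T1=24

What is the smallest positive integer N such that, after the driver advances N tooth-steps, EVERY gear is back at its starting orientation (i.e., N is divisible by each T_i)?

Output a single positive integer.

Answer: 168

Derivation:
Gear k returns to start when N is a multiple of T_k.
All gears at start simultaneously when N is a common multiple of [7, 24]; the smallest such N is lcm(7, 24).
Start: lcm = T0 = 7
Fold in T1=24: gcd(7, 24) = 1; lcm(7, 24) = 7 * 24 / 1 = 168 / 1 = 168
Full cycle length = 168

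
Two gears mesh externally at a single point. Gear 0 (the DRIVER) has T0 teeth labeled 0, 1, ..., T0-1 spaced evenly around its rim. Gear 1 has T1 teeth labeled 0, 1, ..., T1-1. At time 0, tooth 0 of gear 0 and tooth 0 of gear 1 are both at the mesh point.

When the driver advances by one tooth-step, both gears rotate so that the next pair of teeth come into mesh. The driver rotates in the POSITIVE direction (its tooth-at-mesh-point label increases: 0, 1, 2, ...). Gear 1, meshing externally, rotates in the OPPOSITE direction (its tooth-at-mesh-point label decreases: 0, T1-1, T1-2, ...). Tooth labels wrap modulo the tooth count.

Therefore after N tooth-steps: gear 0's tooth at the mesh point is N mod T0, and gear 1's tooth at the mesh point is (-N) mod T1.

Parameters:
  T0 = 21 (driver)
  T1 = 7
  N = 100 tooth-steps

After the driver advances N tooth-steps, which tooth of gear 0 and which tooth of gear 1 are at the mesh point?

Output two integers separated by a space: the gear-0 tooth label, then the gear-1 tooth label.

Answer: 16 5

Derivation:
Gear 0 (driver, T0=21): tooth at mesh = N mod T0
  100 = 4 * 21 + 16, so 100 mod 21 = 16
  gear 0 tooth = 16
Gear 1 (driven, T1=7): tooth at mesh = (-N) mod T1
  100 = 14 * 7 + 2, so 100 mod 7 = 2
  (-100) mod 7 = (-2) mod 7 = 7 - 2 = 5
Mesh after 100 steps: gear-0 tooth 16 meets gear-1 tooth 5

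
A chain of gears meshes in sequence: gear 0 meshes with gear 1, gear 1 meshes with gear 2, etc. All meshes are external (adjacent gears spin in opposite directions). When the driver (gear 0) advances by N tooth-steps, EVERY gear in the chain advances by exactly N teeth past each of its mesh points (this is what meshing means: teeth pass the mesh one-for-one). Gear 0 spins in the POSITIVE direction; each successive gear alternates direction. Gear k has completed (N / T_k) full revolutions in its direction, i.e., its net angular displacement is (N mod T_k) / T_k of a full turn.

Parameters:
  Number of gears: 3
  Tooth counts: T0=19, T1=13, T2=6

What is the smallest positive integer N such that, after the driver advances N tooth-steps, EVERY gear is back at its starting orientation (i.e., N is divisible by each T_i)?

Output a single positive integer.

Answer: 1482

Derivation:
Gear k returns to start when N is a multiple of T_k.
All gears at start simultaneously when N is a common multiple of [19, 13, 6]; the smallest such N is lcm(19, 13, 6).
Start: lcm = T0 = 19
Fold in T1=13: gcd(19, 13) = 1; lcm(19, 13) = 19 * 13 / 1 = 247 / 1 = 247
Fold in T2=6: gcd(247, 6) = 1; lcm(247, 6) = 247 * 6 / 1 = 1482 / 1 = 1482
Full cycle length = 1482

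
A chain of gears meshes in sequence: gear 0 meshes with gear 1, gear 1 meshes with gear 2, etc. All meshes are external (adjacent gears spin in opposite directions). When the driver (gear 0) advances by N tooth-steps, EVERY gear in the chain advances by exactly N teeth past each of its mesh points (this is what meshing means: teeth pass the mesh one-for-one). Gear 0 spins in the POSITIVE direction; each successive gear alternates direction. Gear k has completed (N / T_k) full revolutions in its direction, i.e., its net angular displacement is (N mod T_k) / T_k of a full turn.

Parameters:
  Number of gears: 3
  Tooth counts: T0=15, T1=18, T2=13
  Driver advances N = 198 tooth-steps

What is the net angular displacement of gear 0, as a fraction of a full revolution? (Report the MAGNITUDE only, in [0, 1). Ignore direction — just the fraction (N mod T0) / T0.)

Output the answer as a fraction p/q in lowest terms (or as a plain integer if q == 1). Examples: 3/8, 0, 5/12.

Chain of 3 gears, tooth counts: [15, 18, 13]
  gear 0: T0=15, direction=positive, advance = 198 mod 15 = 3 teeth = 3/15 turn
  gear 1: T1=18, direction=negative, advance = 198 mod 18 = 0 teeth = 0/18 turn
  gear 2: T2=13, direction=positive, advance = 198 mod 13 = 3 teeth = 3/13 turn
Gear 0: 198 mod 15 = 3
Fraction = 3 / 15 = 1/5 (gcd(3,15)=3) = 1/5

Answer: 1/5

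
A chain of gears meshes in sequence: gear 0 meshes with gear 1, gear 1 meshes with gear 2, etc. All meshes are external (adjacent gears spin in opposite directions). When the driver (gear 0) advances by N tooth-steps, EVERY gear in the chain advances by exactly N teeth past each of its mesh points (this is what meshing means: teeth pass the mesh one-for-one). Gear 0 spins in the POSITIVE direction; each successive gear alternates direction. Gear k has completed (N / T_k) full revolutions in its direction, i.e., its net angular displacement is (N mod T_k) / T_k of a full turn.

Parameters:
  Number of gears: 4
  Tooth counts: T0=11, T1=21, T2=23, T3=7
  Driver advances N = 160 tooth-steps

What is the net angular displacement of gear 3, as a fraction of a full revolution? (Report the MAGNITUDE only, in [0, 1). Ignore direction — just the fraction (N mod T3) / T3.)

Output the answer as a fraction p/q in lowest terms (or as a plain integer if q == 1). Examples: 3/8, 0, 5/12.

Chain of 4 gears, tooth counts: [11, 21, 23, 7]
  gear 0: T0=11, direction=positive, advance = 160 mod 11 = 6 teeth = 6/11 turn
  gear 1: T1=21, direction=negative, advance = 160 mod 21 = 13 teeth = 13/21 turn
  gear 2: T2=23, direction=positive, advance = 160 mod 23 = 22 teeth = 22/23 turn
  gear 3: T3=7, direction=negative, advance = 160 mod 7 = 6 teeth = 6/7 turn
Gear 3: 160 mod 7 = 6
Fraction = 6 / 7 = 6/7 (gcd(6,7)=1) = 6/7

Answer: 6/7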